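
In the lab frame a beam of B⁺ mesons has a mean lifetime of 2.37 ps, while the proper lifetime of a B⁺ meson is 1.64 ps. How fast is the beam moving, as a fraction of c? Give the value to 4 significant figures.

γ = Δt/τ₀ = 2.37/1.64 = 1.44512
β = √(1 − 1/γ²) = √(1 − 1/1.44512²) = 0.7219

β ≈ 0.7219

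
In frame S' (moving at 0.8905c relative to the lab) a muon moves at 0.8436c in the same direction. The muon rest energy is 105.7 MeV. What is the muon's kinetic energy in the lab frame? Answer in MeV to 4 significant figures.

K ≈ 652.0 MeV

u_lab = (0.8436 + 0.8905)/(1 + 0.8436×0.8905) = 0.9902207
γ = 1/√(1 − 0.9902207²) = 7.16795
K = (γ − 1)m₀c² = (7.16795 − 1) × 105.7 = 6.16795 × 105.7 = 652.0 MeV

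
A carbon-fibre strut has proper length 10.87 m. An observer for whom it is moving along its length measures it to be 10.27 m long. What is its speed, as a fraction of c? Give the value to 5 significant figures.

γ = L₀/L = 10.87/10.27 = 1.058423
β = √(1 − 1/γ²) = 0.32764

β ≈ 0.32764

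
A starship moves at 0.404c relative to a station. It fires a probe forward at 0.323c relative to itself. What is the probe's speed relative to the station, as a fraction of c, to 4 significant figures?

Relativistic velocity addition: u = (u' + v)/(1 + u'v/c²)
= (0.323 + 0.404)/(1 + 0.323×0.404) = 0.7270/1.13049 = 0.6431

u ≈ 0.6431c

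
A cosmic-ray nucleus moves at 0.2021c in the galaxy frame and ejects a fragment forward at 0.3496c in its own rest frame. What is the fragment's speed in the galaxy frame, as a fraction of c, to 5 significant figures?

u ≈ 0.51529c

Compose boost 2: (0.3496 + 0.2021)/(1 + 0.3496×0.2021) = 0.55170/1.070654 = 0.51529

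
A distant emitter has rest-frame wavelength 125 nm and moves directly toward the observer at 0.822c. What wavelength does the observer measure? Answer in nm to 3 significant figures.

Relativistic Doppler: λ_obs = λ_src √((1−β)/(1+β))
= 125 × √(0.17800/1.8220) = 125 × 0.31256 = 39.1 nm

λ_obs ≈ 39.1 nm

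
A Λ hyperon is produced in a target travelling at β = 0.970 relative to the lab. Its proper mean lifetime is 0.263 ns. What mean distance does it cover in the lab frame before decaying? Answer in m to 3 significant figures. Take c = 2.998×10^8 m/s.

γ = 1/√(1 − 0.970²) = 4.1135
Dilated lifetime: Δt = γτ₀ = 4.1135 × 0.263 ns = 1.0818 ns
d = vΔt = 0.970c × 1.0818 ns = 2.9081×10^8 m/s × 1.0818×10^-9 s = 0.315 m

d ≈ 0.315 m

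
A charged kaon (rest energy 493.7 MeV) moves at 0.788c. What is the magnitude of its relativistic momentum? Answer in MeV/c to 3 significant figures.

γ = 1/√(1 − 0.788²) = 1.6242
p = γβm₀c = 1.6242 × 0.788 × 493.7 MeV/c = 632 MeV/c

p ≈ 632 MeV/c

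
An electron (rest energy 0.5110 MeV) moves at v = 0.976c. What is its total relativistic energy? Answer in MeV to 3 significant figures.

γ = 1/√(1 − 0.976²) = 4.5920
E = γm₀c² = 4.5920 × 0.5110 MeV = 2.35 MeV

E ≈ 2.35 MeV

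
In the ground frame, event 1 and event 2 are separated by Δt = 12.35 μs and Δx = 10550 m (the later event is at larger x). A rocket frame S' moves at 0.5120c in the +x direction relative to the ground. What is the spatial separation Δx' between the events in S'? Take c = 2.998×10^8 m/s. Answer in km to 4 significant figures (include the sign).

Δx' ≈ 10.08 km

γ = 1/√(1 − 0.5120²) = 1.16416
Δx' = γ(Δx − vΔt) = 1.16416 × (10550 m − 0.5120×(2.998×10^8 m/s)×12.35×10^-6 s)
= 1.16416 × (8654.30 m) = 10.08 km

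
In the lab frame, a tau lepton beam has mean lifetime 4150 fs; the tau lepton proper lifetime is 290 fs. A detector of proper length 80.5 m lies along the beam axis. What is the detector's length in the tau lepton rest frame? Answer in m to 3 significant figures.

L ≈ 5.63 m

Time dilation ⇒ γ = Δt/τ₀ = 4150/290 = 14.310
Length contraction: L = L₀/γ = 80.5/14.310 = 5.63 m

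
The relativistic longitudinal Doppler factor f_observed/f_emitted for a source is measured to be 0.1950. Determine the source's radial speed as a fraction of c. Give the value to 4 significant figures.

f_obs/f_src = √((1−β)/(1+β)) = 0.1950  ⇒  (1−β)/(1+β) = 0.0380250
β = |1 − D²|/(1 + D²) = |1 − 0.0380250|/(1 + 0.0380250) = 0.9267

β ≈ 0.9267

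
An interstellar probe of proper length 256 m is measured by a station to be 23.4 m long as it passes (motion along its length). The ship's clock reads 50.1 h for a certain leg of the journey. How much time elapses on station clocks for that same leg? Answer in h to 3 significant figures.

Δt ≈ 548 h

Length contraction ⇒ γ = L₀/L = 256/23.4 = 10.940
Time dilation: Δt = γτ₀ = 10.940 × 50.1 h = 548 h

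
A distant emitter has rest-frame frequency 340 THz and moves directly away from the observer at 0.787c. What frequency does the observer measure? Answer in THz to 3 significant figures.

Relativistic Doppler: f_obs = f_src √((1−β)/(1+β))
= 340 × √(0.21300/1.7870) = 340 × 0.34525 = 117 THz

f_obs ≈ 117 THz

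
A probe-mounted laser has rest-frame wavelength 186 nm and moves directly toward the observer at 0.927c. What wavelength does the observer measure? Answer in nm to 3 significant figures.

λ_obs ≈ 36.2 nm

Relativistic Doppler: λ_obs = λ_src √((1−β)/(1+β))
= 186 × √(0.073000/1.9270) = 186 × 0.19463 = 36.2 nm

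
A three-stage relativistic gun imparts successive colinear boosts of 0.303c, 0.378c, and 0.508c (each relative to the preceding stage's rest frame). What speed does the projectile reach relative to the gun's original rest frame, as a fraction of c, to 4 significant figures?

u ≈ 0.8540c

Compose boost 2: (0.378 + 0.303)/(1 + 0.378×0.303) = 0.6810/1.11453 = 0.611018
Compose boost 3: (0.508 + 0.611018)/(1 + 0.508×0.611018) = 1.11902/1.31040 = 0.8540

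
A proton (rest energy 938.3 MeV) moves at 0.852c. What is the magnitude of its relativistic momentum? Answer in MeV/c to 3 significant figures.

p ≈ 1530 MeV/c

γ = 1/√(1 − 0.852²) = 1.9101
p = γβm₀c = 1.9101 × 0.852 × 938.3 MeV/c = 1530 MeV/c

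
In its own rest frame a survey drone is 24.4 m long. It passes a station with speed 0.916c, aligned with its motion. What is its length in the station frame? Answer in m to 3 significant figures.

γ = 1/√(1 − 0.916²) = 2.4927
Length contraction: L = L₀/γ = 24.4/2.4927 = 9.79 m

L ≈ 9.79 m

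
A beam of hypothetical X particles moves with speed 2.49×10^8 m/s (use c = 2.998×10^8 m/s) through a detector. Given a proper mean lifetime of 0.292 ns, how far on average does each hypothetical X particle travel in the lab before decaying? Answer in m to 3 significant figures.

d ≈ 0.131 m

β = v/c = 2.49×10^8 / 2.998×10^8 = 0.83055
γ = 1/√(1 − 0.83055²) = 1.7955
Dilated lifetime: Δt = γτ₀ = 1.7955 × 0.292 ns = 0.52429 ns
d = vΔt = 0.83055c × 0.52429 ns = 2.4900×10^8 m/s × 5.2429×10^-10 s = 0.131 m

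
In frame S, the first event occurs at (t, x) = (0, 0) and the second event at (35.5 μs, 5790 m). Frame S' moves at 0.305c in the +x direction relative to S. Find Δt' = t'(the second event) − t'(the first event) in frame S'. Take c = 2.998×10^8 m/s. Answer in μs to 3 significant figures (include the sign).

γ = 1/√(1 − 0.305²) = 1.0500
Δt' = γ(Δt − vΔx/c²) = 1.0500 × (35.5 μs − 0.305×5790 m / (2.998×10^8 m/s))
= 1.0500 × (29.610 μs) = 31.1 μs

Δt' ≈ 31.1 μs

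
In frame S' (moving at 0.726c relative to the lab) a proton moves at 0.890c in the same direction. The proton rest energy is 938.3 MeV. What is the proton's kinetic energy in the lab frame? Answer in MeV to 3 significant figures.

u_lab = (0.890 + 0.726)/(1 + 0.890×0.726) = 0.981691
γ = 1/√(1 − 0.981691²) = 5.2498
K = (γ − 1)m₀c² = (5.2498 − 1) × 938.3 = 4.2498 × 938.3 = 3990 MeV

K ≈ 3990 MeV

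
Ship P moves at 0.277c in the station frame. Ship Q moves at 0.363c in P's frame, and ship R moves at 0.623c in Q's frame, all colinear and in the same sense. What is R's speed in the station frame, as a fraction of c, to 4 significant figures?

Compose boost 2: (0.363 + 0.277)/(1 + 0.363×0.277) = 0.6400/1.10055 = 0.581527
Compose boost 3: (0.623 + 0.581527)/(1 + 0.623×0.581527) = 1.20453/1.36229 = 0.8842

u ≈ 0.8842c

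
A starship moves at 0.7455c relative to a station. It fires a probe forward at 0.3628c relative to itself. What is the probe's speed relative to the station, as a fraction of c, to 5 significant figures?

u ≈ 0.87236c

Relativistic velocity addition: u = (u' + v)/(1 + u'v/c²)
= (0.3628 + 0.7455)/(1 + 0.3628×0.7455) = 1.1083/1.270467 = 0.87236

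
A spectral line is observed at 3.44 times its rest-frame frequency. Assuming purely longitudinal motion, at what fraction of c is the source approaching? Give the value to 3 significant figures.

β ≈ 0.844

f_obs/f_src = √((1+β)/(1−β)) = 3.44  ⇒  (1+β)/(1−β) = 11.834
β = |1 − D²|/(1 + D²) = |1 − 11.834|/(1 + 11.834) = 0.844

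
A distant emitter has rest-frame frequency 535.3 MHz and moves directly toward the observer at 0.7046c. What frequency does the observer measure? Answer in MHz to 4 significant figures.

Relativistic Doppler: f_obs = f_src √((1+β)/(1−β))
= 535.3 × √(1.70460/0.295400) = 535.3 × 2.40218 = 1286 MHz

f_obs ≈ 1286 MHz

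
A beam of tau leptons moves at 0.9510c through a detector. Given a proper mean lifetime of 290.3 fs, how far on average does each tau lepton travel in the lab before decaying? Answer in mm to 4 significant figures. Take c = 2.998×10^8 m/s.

d ≈ 0.2677 mm

γ = 1/√(1 − 0.9510²) = 3.23425
Dilated lifetime: Δt = γτ₀ = 3.23425 × 290.3 fs = 938.902 fs
d = vΔt = 0.9510c × 938.902 fs = 2.85110×10^8 m/s × 9.38902×10^-13 s = 0.2677 mm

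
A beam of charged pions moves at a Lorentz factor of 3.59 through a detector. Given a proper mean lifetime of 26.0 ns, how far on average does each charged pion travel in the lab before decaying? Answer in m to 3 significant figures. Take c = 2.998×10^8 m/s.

d ≈ 26.9 m

β = √(1 − 1/γ²) = √(1 − 1/3.59²) = 0.96042
Dilated lifetime: Δt = γτ₀ = 3.59 × 26.0 ns = 93.340 ns
d = vΔt = 0.96042c × 93.340 ns = 2.8793×10^8 m/s × 9.3340×10^-8 s = 26.9 m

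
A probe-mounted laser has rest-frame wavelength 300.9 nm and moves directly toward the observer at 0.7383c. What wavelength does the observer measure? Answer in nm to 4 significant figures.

Relativistic Doppler: λ_obs = λ_src √((1−β)/(1+β))
= 300.9 × √(0.261700/1.73830) = 300.9 × 0.388007 = 116.8 nm

λ_obs ≈ 116.8 nm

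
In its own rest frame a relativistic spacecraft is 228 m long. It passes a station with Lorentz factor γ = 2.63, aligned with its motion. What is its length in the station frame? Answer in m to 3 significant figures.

L ≈ 86.7 m

γ = 2.63 (given)
Length contraction: L = L₀/γ = 228/2.63 = 86.7 m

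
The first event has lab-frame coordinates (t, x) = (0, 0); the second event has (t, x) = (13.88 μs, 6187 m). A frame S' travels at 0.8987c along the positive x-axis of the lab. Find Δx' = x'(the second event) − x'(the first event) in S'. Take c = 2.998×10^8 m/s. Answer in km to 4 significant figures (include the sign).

γ = 1/√(1 − 0.8987²) = 2.28017
Δx' = γ(Δx − vΔt) = 2.28017 × (6187 m − 0.8987×(2.998×10^8 m/s)×13.88×10^-6 s)
= 2.28017 × (2447.31 m) = 5.580 km

Δx' ≈ 5.580 km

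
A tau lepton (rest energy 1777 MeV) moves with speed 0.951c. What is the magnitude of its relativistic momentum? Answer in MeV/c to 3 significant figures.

γ = 1/√(1 − 0.951²) = 3.2342
p = γβm₀c = 3.2342 × 0.951 × 1777 MeV/c = 5470 MeV/c

p ≈ 5470 MeV/c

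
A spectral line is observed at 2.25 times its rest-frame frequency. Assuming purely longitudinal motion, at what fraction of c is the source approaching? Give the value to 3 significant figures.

β ≈ 0.670

f_obs/f_src = √((1+β)/(1−β)) = 2.25  ⇒  (1+β)/(1−β) = 5.0625
β = |1 − D²|/(1 + D²) = |1 − 5.0625|/(1 + 5.0625) = 0.670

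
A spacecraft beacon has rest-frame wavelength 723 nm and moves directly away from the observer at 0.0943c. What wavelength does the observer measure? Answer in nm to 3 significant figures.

Relativistic Doppler: λ_obs = λ_src √((1+β)/(1−β))
= 723 × √(1.0943/0.90570) = 723 × 1.0992 = 795 nm

λ_obs ≈ 795 nm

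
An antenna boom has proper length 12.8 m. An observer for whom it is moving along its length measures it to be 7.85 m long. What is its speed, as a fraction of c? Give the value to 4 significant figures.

β ≈ 0.7899

γ = L₀/L = 12.8/7.85 = 1.63057
β = √(1 − 1/γ²) = 0.7899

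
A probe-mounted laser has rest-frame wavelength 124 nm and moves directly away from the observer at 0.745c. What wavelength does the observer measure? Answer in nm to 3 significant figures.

λ_obs ≈ 324 nm

Relativistic Doppler: λ_obs = λ_src √((1+β)/(1−β))
= 124 × √(1.7450/0.25500) = 124 × 2.6159 = 324 nm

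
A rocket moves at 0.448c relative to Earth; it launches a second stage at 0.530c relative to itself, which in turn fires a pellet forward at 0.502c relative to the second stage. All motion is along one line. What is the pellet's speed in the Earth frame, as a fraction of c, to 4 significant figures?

u ≈ 0.9252c

Compose boost 2: (0.530 + 0.448)/(1 + 0.530×0.448) = 0.9780/1.23744 = 0.790341
Compose boost 3: (0.502 + 0.790341)/(1 + 0.502×0.790341) = 1.29234/1.39675 = 0.9252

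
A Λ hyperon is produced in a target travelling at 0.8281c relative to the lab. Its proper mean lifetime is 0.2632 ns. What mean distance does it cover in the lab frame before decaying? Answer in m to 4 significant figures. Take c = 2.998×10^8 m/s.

d ≈ 0.1166 m

γ = 1/√(1 − 0.8281²) = 1.78387
Dilated lifetime: Δt = γτ₀ = 1.78387 × 0.2632 ns = 0.469513 ns
d = vΔt = 0.8281c × 0.469513 ns = 2.48264×10^8 m/s × 4.69513×10^-10 s = 0.1166 m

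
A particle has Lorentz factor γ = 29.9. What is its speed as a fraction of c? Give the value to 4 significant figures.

β ≈ 0.9994

β = √(1 − 1/γ²) = √(1 − 1/29.9²) = √(0.998881) = 0.9994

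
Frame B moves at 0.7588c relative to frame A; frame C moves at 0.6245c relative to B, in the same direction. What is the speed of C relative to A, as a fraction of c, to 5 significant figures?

Compose boost 2: (0.6245 + 0.7588)/(1 + 0.6245×0.7588) = 1.3833/1.473871 = 0.93855

u ≈ 0.93855c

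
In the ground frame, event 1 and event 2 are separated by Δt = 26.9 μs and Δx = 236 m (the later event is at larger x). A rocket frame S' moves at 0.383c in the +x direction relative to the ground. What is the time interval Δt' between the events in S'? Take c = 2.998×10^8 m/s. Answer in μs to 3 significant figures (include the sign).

γ = 1/√(1 − 0.383²) = 1.0825
Δt' = γ(Δt − vΔx/c²) = 1.0825 × (26.9 μs − 0.383×236 m / (2.998×10^8 m/s))
= 1.0825 × (26.599 μs) = 28.8 μs

Δt' ≈ 28.8 μs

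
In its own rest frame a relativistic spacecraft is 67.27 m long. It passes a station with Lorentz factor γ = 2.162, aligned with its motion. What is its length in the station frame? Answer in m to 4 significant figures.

L ≈ 31.11 m

γ = 2.162 (given)
Length contraction: L = L₀/γ = 67.27/2.162 = 31.11 m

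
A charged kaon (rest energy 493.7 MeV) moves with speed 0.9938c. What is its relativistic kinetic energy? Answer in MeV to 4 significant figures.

γ = 1/√(1 − 0.9938²) = 8.99422
K = (γ − 1)m₀c² = (8.99422 − 1) × 493.7 MeV = 7.99422 × 493.7 MeV = 3947 MeV

K ≈ 3947 MeV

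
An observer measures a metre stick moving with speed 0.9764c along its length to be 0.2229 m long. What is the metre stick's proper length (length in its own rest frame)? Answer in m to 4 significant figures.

L₀ ≈ 1.032 m

γ = 1/√(1 − 0.9764²) = 4.63027
L₀ = γL = 4.63027 × 0.2229 = 1.032 m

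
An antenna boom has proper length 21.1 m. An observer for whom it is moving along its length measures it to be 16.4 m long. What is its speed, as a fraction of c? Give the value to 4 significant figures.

β ≈ 0.6292

γ = L₀/L = 21.1/16.4 = 1.28659
β = √(1 − 1/γ²) = 0.6292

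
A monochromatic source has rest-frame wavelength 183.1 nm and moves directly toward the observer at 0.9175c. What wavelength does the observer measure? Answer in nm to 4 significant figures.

Relativistic Doppler: λ_obs = λ_src √((1−β)/(1+β))
= 183.1 × √(0.0825000/1.91750) = 183.1 × 0.207424 = 37.98 nm

λ_obs ≈ 37.98 nm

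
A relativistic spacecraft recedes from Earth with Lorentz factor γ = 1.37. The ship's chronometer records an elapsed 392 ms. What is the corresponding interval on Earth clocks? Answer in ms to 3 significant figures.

Δt ≈ 537 ms

γ = 1.37 (given)
Time dilation: Δt = γτ₀ = 1.37 × 392 ms = 537 ms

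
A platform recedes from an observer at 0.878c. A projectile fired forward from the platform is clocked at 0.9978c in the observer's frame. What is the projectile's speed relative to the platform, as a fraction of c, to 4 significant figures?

u' ≈ 0.9667c

Inverse velocity addition: u' = (u − v)/(1 − uv/c²)
= (0.9978 − 0.878)/(1 − 0.9978×0.878) = 0.1198/0.123932 = 0.9667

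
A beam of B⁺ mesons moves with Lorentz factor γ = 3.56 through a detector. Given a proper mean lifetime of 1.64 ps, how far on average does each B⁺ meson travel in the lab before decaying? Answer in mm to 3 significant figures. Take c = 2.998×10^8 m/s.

d ≈ 1.68 mm

β = √(1 − 1/γ²) = √(1 − 1/3.56²) = 0.95974
Dilated lifetime: Δt = γτ₀ = 3.56 × 1.64 ps = 5.8384 ps
d = vΔt = 0.95974c × 5.8384 ps = 2.8773×10^8 m/s × 5.8384×10^-12 s = 1.68 mm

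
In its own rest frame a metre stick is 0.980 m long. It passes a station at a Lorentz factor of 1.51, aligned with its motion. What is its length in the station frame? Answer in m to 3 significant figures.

L ≈ 0.649 m

γ = 1.51 (given)
Length contraction: L = L₀/γ = 0.980/1.51 = 0.649 m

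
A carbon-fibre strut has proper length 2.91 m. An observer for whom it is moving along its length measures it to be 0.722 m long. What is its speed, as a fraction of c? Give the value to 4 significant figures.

β ≈ 0.9687

γ = L₀/L = 2.91/0.722 = 4.03047
β = √(1 − 1/γ²) = 0.9687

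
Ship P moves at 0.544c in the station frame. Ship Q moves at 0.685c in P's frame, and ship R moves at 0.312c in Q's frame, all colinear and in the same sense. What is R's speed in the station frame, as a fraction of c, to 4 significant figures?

u ≈ 0.9437c

Compose boost 2: (0.685 + 0.544)/(1 + 0.685×0.544) = 1.229/1.37264 = 0.895355
Compose boost 3: (0.312 + 0.895355)/(1 + 0.312×0.895355) = 1.20735/1.27935 = 0.9437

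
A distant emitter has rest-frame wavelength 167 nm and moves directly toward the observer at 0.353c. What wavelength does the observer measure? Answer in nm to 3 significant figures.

Relativistic Doppler: λ_obs = λ_src √((1−β)/(1+β))
= 167 × √(0.64700/1.3530) = 167 × 0.69152 = 115 nm

λ_obs ≈ 115 nm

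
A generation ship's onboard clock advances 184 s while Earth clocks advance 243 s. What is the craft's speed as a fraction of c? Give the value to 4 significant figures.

γ = Δt/τ₀ = 243/184 = 1.32065
β = √(1 − 1/γ²) = √(1 − 1/1.32065²) = 0.6532

β ≈ 0.6532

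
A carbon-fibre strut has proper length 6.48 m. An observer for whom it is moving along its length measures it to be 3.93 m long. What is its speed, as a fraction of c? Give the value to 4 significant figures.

γ = L₀/L = 6.48/3.93 = 1.64885
β = √(1 − 1/γ²) = 0.7951

β ≈ 0.7951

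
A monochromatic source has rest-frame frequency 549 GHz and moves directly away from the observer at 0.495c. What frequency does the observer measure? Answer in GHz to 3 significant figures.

Relativistic Doppler: f_obs = f_src √((1−β)/(1+β))
= 549 × √(0.50500/1.4950) = 549 × 0.58120 = 319 GHz

f_obs ≈ 319 GHz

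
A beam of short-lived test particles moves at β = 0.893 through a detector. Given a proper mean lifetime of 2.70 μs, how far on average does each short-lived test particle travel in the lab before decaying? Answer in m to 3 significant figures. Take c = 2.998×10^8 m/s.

γ = 1/√(1 − 0.893²) = 2.2219
Dilated lifetime: Δt = γτ₀ = 2.2219 × 2.70 μs = 5.9992 μs
d = vΔt = 0.893c × 5.9992 μs = 2.6772×10^8 m/s × 5.9992×10^-6 s = 1610 m

d ≈ 1610 m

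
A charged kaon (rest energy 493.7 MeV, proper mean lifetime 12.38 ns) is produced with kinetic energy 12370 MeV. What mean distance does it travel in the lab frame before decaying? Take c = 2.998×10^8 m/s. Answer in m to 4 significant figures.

γ = 1 + K/(m₀c²) = 1 + 12370/493.7 = 26.0557
β = √(1 − 1/γ²) = 0.999263
Dilated lifetime: γτ₀ = 26.0557 × 12.38 ns = 322.570 ns
d = βc·γτ₀ = 0.999263 × (2.998×10^8 m/s) × 3.22570×10^-7 s = 96.64 m

d ≈ 96.64 m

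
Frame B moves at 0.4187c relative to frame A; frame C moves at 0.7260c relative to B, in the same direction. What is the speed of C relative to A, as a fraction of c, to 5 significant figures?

u ≈ 0.87785c

Compose boost 2: (0.7260 + 0.4187)/(1 + 0.7260×0.4187) = 1.1447/1.303976 = 0.87785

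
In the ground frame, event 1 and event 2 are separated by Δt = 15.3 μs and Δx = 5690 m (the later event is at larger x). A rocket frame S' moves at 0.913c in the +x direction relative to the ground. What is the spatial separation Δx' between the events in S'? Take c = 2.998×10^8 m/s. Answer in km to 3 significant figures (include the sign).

Δx' ≈ 3.68 km

γ = 1/√(1 − 0.913²) = 2.4512
Δx' = γ(Δx − vΔt) = 2.4512 × (5690 m − 0.913×(2.998×10^8 m/s)×15.3×10^-6 s)
= 2.4512 × (1502.1 m) = 3.68 km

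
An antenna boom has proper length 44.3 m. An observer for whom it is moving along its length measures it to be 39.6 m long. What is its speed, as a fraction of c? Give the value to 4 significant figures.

γ = L₀/L = 44.3/39.6 = 1.11869
β = √(1 − 1/γ²) = 0.4483

β ≈ 0.4483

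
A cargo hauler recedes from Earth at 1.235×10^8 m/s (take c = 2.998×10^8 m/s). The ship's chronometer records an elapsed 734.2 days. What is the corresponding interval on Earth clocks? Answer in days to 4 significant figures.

β = v/c = 1.235×10^8 / 2.998×10^8 = 0.411941
γ = 1/√(1 − 0.411941²) = 1.09744
Time dilation: Δt = γτ₀ = 1.09744 × 734.2 days = 805.7 days

Δt ≈ 805.7 days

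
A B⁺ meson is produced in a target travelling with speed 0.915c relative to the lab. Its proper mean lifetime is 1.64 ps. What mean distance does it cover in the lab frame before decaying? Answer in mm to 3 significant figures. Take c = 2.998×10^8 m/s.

γ = 1/√(1 − 0.915²) = 2.4786
Dilated lifetime: Δt = γτ₀ = 2.4786 × 1.64 ps = 4.0649 ps
d = vΔt = 0.915c × 4.0649 ps = 2.7432×10^8 m/s × 4.0649×10^-12 s = 1.12 mm

d ≈ 1.12 mm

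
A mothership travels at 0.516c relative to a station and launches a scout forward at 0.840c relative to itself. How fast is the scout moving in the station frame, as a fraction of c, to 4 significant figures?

Compose boost 2: (0.840 + 0.516)/(1 + 0.840×0.516) = 1.356/1.43344 = 0.9460

u ≈ 0.9460c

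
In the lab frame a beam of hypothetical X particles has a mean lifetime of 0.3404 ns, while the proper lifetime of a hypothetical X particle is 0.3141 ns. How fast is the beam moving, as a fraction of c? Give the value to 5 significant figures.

β ≈ 0.38543

γ = Δt/τ₀ = 0.3404/0.3141 = 1.083731
β = √(1 − 1/γ²) = √(1 − 1/1.083731²) = 0.38543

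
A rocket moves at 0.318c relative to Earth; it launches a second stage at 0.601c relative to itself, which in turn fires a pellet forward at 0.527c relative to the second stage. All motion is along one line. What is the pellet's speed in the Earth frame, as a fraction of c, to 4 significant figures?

u ≈ 0.9232c

Compose boost 2: (0.601 + 0.318)/(1 + 0.601×0.318) = 0.9190/1.19112 = 0.771544
Compose boost 3: (0.527 + 0.771544)/(1 + 0.527×0.771544) = 1.29854/1.40660 = 0.9232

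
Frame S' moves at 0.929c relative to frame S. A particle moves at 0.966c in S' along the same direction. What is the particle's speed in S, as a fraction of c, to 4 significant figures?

u ≈ 0.9987c

Relativistic velocity addition: u = (u' + v)/(1 + u'v/c²)
= (0.966 + 0.929)/(1 + 0.966×0.929) = 1.895/1.89741 = 0.9987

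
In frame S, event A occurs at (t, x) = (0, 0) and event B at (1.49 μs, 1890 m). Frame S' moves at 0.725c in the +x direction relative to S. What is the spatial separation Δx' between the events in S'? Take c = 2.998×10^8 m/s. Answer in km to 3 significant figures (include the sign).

Δx' ≈ 2.27 km

γ = 1/√(1 − 0.725²) = 1.4519
Δx' = γ(Δx − vΔt) = 1.4519 × (1890 m − 0.725×(2.998×10^8 m/s)×1.49×10^-6 s)
= 1.4519 × (1566.1 m) = 2.27 km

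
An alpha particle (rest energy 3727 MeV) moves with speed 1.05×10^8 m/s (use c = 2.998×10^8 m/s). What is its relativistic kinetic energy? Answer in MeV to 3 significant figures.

β = v/c = 1.05×10^8 / 2.998×10^8 = 0.35023
γ = 1/√(1 − 0.35023²) = 1.0676
K = (γ − 1)m₀c² = (1.0676 − 1) × 3727 MeV = 0.067620 × 3727 MeV = 252 MeV

K ≈ 252 MeV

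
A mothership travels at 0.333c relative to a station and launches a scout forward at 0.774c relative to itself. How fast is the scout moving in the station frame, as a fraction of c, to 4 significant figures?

Compose boost 2: (0.774 + 0.333)/(1 + 0.774×0.333) = 1.107/1.25774 = 0.8801

u ≈ 0.8801c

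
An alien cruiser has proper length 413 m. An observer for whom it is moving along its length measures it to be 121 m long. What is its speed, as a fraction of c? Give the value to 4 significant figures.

γ = L₀/L = 413/121 = 3.41322
β = √(1 − 1/γ²) = 0.9561

β ≈ 0.9561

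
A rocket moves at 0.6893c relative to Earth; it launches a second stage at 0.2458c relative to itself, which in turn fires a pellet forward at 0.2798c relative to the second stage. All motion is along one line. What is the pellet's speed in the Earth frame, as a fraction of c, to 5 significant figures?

Compose boost 2: (0.2458 + 0.6893)/(1 + 0.2458×0.6893) = 0.93510/1.169430 = 0.7996204
Compose boost 3: (0.2798 + 0.7996204)/(1 + 0.2798×0.7996204) = 1.079420/1.223734 = 0.88207

u ≈ 0.88207c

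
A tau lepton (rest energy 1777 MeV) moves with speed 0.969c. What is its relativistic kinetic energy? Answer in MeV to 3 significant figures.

K ≈ 5420 MeV

γ = 1/√(1 − 0.969²) = 4.0476
K = (γ − 1)m₀c² = (4.0476 − 1) × 1777 MeV = 3.0476 × 1777 MeV = 5420 MeV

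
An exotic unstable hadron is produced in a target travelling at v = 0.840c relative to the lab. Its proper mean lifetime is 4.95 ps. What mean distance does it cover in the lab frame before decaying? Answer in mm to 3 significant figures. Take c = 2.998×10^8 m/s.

d ≈ 2.30 mm

γ = 1/√(1 − 0.840²) = 1.8430
Dilated lifetime: Δt = γτ₀ = 1.8430 × 4.95 ps = 9.1230 ps
d = vΔt = 0.840c × 9.1230 ps = 2.5183×10^8 m/s × 9.1230×10^-12 s = 2.30 mm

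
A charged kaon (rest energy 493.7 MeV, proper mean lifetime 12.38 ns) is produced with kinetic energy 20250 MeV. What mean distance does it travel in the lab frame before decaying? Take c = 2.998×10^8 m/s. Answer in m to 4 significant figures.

d ≈ 155.9 m

γ = 1 + K/(m₀c²) = 1 + 20250/493.7 = 42.0168
β = √(1 − 1/γ²) = 0.999717
Dilated lifetime: γτ₀ = 42.0168 × 12.38 ns = 520.168 ns
d = βc·γτ₀ = 0.999717 × (2.998×10^8 m/s) × 5.20168×10^-7 s = 155.9 m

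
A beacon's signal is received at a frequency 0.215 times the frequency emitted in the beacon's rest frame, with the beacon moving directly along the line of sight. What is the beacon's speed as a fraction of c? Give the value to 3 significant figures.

β ≈ 0.912

f_obs/f_src = √((1−β)/(1+β)) = 0.215  ⇒  (1−β)/(1+β) = 0.046225
β = |1 − D²|/(1 + D²) = |1 − 0.046225|/(1 + 0.046225) = 0.912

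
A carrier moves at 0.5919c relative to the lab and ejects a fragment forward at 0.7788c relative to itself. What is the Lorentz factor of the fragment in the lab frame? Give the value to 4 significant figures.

u_lab = (0.7788 + 0.5919)/(1 + 0.7788×0.5919) = 1.3707/1.460972 = 0.9382112
γ = 1/√(1 − 0.9382112²) = 2.890

γ ≈ 2.890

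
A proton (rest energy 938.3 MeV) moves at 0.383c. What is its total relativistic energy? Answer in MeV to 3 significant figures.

E ≈ 1020 MeV

γ = 1/√(1 − 0.383²) = 1.0825
E = γm₀c² = 1.0825 × 938.3 MeV = 1020 MeV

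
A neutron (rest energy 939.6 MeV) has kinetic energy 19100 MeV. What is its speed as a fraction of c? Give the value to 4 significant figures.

γ = 1 + K/(m₀c²) = 1 + 19100/939.6 = 21.3278
β = √(1 − 1/γ²) = 0.9989

β ≈ 0.9989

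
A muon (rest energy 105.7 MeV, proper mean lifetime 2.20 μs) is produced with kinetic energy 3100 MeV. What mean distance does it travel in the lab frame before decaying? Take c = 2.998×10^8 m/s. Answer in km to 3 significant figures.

γ = 1 + K/(m₀c²) = 1 + 3100/105.7 = 30.328
β = √(1 − 1/γ²) = 0.99946
Dilated lifetime: γτ₀ = 30.328 × 2.20 μs = 66.722 μs
d = βc·γτ₀ = 0.99946 × (2.998×10^8 m/s) × 6.6722×10^-5 s = 20.0 km

d ≈ 20.0 km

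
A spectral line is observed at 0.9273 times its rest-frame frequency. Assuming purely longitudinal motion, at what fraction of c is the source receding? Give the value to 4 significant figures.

β ≈ 0.07534

f_obs/f_src = √((1−β)/(1+β)) = 0.9273  ⇒  (1−β)/(1+β) = 0.859885
β = |1 − D²|/(1 + D²) = |1 − 0.859885|/(1 + 0.859885) = 0.07534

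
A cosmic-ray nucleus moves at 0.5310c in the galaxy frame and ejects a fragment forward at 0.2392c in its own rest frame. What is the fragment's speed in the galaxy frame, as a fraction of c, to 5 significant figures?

u ≈ 0.68340c

Compose boost 2: (0.2392 + 0.5310)/(1 + 0.2392×0.5310) = 0.77020/1.127015 = 0.68340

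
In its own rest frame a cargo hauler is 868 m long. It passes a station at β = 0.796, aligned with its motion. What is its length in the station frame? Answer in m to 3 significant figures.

L ≈ 525 m

γ = 1/√(1 − 0.796²) = 1.6521
Length contraction: L = L₀/γ = 868/1.6521 = 525 m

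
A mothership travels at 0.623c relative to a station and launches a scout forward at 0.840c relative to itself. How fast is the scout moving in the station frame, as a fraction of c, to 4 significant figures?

u ≈ 0.9604c

Compose boost 2: (0.840 + 0.623)/(1 + 0.840×0.623) = 1.463/1.52332 = 0.9604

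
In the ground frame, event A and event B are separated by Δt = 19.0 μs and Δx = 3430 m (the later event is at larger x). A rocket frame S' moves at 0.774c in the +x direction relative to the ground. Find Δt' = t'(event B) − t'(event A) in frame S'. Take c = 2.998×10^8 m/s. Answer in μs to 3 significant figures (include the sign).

γ = 1/√(1 − 0.774²) = 1.5793
Δt' = γ(Δt − vΔx/c²) = 1.5793 × (19.0 μs − 0.774×3430 m / (2.998×10^8 m/s))
= 1.5793 × (10.145 μs) = 16.0 μs

Δt' ≈ 16.0 μs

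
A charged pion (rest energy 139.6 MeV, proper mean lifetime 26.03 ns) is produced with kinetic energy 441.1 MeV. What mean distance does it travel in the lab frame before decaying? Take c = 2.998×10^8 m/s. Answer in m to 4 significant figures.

d ≈ 31.51 m

γ = 1 + K/(m₀c²) = 1 + 441.1/139.6 = 4.15974
β = √(1 − 1/γ²) = 0.970674
Dilated lifetime: γτ₀ = 4.15974 × 26.03 ns = 108.278 ns
d = βc·γτ₀ = 0.970674 × (2.998×10^8 m/s) × 1.08278×10^-7 s = 31.51 m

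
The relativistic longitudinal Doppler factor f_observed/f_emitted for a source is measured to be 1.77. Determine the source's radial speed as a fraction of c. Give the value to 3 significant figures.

β ≈ 0.516

f_obs/f_src = √((1+β)/(1−β)) = 1.77  ⇒  (1+β)/(1−β) = 3.1329
β = |1 − D²|/(1 + D²) = |1 − 3.1329|/(1 + 3.1329) = 0.516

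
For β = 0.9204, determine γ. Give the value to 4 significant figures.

γ ≈ 2.558

γ = 1/√(1 − β²) = 1/√(1 − 0.9204²) = 1/√(0.152864) = 2.558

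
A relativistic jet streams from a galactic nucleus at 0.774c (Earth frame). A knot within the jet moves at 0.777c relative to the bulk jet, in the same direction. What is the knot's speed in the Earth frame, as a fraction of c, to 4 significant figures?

Relativistic velocity addition: u = (u' + v)/(1 + u'v/c²)
= (0.777 + 0.774)/(1 + 0.777×0.774) = 1.551/1.60140 = 0.9685

u ≈ 0.9685c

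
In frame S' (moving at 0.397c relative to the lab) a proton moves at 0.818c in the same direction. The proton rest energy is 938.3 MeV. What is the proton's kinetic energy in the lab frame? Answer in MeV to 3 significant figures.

K ≈ 1420 MeV

u_lab = (0.818 + 0.397)/(1 + 0.818×0.397) = 0.917157
γ = 1/√(1 − 0.917157²) = 2.5092
K = (γ − 1)m₀c² = (2.5092 − 1) × 938.3 = 1.5092 × 938.3 = 1420 MeV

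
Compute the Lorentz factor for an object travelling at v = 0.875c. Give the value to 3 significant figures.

γ = 1/√(1 − β²) = 1/√(1 − 0.875²) = 1/√(0.23438) = 2.07

γ ≈ 2.07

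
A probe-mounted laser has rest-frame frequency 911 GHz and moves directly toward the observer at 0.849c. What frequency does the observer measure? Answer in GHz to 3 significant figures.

f_obs ≈ 3190 GHz

Relativistic Doppler: f_obs = f_src √((1+β)/(1−β))
= 911 × √(1.8490/0.15100) = 911 × 3.4993 = 3190 GHz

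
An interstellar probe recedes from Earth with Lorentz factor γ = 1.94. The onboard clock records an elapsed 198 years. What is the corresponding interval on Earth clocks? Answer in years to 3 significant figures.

Δt ≈ 384 years

γ = 1.94 (given)
Time dilation: Δt = γτ₀ = 1.94 × 198 years = 384 years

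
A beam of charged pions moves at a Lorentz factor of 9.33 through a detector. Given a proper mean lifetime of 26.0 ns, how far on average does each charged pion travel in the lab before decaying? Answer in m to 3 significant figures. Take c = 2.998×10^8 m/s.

d ≈ 72.3 m

β = √(1 − 1/γ²) = √(1 − 1/9.33²) = 0.99424
Dilated lifetime: Δt = γτ₀ = 9.33 × 26.0 ns = 242.58 ns
d = vΔt = 0.99424c × 242.58 ns = 2.9807×10^8 m/s × 2.4258×10^-7 s = 72.3 m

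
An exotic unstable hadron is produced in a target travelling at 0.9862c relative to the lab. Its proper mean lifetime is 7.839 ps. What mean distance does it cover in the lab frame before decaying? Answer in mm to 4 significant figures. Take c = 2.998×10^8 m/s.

d ≈ 14.00 mm

γ = 1/√(1 − 0.9862²) = 6.04017
Dilated lifetime: Δt = γτ₀ = 6.04017 × 7.839 ps = 47.3489 ps
d = vΔt = 0.9862c × 47.3489 ps = 2.95663×10^8 m/s × 4.73489×10^-11 s = 14.00 mm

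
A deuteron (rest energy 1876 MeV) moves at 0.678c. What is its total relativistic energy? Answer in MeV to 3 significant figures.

γ = 1/√(1 − 0.678²) = 1.3604
E = γm₀c² = 1.3604 × 1876 MeV = 2550 MeV

E ≈ 2550 MeV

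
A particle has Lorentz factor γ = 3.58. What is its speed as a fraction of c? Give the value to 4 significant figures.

β ≈ 0.9602

β = √(1 − 1/γ²) = √(1 − 1/3.58²) = √(0.921975) = 0.9602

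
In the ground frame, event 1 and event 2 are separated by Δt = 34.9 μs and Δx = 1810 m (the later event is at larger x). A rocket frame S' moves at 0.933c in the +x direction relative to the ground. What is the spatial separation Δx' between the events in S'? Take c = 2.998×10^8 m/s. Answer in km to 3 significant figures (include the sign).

Δx' ≈ -22.1 km

γ = 1/√(1 − 0.933²) = 2.7787
Δx' = γ(Δx − vΔt) = 2.7787 × (1810 m − 0.933×(2.998×10^8 m/s)×34.9×10^-6 s)
= 2.7787 × (-7952.0 m) = -22.1 km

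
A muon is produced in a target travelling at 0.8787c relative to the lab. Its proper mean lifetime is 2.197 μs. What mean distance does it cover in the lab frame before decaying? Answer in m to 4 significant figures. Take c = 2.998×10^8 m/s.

γ = 1/√(1 − 0.8787²) = 2.09479
Dilated lifetime: Δt = γτ₀ = 2.09479 × 2.197 μs = 4.60226 μs
d = vΔt = 0.8787c × 4.60226 μs = 2.63434×10^8 m/s × 4.60226×10^-6 s = 1212 m

d ≈ 1212 m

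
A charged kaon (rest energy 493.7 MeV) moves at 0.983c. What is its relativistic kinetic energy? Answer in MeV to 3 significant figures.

K ≈ 2200 MeV

γ = 1/√(1 − 0.983²) = 5.4465
K = (γ − 1)m₀c² = (5.4465 − 1) × 493.7 MeV = 4.4465 × 493.7 MeV = 2200 MeV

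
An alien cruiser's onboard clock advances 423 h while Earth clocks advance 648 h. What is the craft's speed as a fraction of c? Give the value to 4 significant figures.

γ = Δt/τ₀ = 648/423 = 1.53191
β = √(1 − 1/γ²) = √(1 − 1/1.53191²) = 0.7575

β ≈ 0.7575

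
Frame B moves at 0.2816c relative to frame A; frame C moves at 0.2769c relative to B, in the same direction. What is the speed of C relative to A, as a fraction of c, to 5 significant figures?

u ≈ 0.51810c

Compose boost 2: (0.2769 + 0.2816)/(1 + 0.2769×0.2816) = 0.55850/1.077975 = 0.51810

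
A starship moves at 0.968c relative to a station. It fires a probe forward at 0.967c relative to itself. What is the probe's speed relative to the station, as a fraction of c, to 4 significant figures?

Relativistic velocity addition: u = (u' + v)/(1 + u'v/c²)
= (0.967 + 0.968)/(1 + 0.967×0.968) = 1.935/1.93606 = 0.9995

u ≈ 0.9995c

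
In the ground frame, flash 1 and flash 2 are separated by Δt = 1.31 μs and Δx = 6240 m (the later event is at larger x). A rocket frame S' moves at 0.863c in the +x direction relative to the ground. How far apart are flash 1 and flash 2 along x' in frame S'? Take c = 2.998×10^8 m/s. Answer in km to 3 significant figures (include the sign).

Δx' ≈ 11.7 km

γ = 1/√(1 − 0.863²) = 1.9794
Δx' = γ(Δx − vΔt) = 1.9794 × (6240 m − 0.863×(2.998×10^8 m/s)×1.31×10^-6 s)
= 1.9794 × (5901.1 m) = 11.7 km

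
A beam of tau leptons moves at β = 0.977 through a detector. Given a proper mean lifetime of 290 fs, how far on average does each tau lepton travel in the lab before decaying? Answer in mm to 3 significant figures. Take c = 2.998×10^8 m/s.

d ≈ 0.398 mm

γ = 1/√(1 − 0.977²) = 4.6896
Dilated lifetime: Δt = γτ₀ = 4.6896 × 290 fs = 1360.0 fs
d = vΔt = 0.977c × 1360.0 fs = 2.9290×10^8 m/s × 1.3600×10^-12 s = 0.398 mm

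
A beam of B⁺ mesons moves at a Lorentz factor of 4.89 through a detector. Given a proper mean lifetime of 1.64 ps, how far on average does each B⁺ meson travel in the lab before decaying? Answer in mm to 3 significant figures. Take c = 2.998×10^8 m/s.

d ≈ 2.35 mm

β = √(1 − 1/γ²) = √(1 − 1/4.89²) = 0.97887
Dilated lifetime: Δt = γτ₀ = 4.89 × 1.64 ps = 8.0196 ps
d = vΔt = 0.97887c × 8.0196 ps = 2.9346×10^8 m/s × 8.0196×10^-12 s = 2.35 mm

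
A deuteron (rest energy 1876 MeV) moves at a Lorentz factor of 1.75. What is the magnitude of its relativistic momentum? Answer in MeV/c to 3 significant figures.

β = √(1 − 1/γ²) = √(1 − 1/1.75²) = 0.82065
p = γβm₀c = 1.75 × 0.82065 × 1876 MeV/c = 2690 MeV/c

p ≈ 2690 MeV/c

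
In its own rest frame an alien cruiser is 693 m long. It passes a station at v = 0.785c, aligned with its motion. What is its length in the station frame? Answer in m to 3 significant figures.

γ = 1/√(1 − 0.785²) = 1.6142
Length contraction: L = L₀/γ = 693/1.6142 = 429 m

L ≈ 429 m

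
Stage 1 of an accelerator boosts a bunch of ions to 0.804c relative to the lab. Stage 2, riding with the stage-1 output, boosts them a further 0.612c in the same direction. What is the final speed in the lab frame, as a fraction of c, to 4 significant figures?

Compose boost 2: (0.612 + 0.804)/(1 + 0.612×0.804) = 1.416/1.49205 = 0.9490

u ≈ 0.9490c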